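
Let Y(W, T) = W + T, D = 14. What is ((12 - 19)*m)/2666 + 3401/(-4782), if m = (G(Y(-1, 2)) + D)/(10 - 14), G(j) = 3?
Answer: -17849603/25497624 ≈ -0.70005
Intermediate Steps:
Y(W, T) = T + W
m = -17/4 (m = (3 + 14)/(10 - 14) = 17/(-4) = 17*(-¼) = -17/4 ≈ -4.2500)
((12 - 19)*m)/2666 + 3401/(-4782) = ((12 - 19)*(-17/4))/2666 + 3401/(-4782) = -7*(-17/4)*(1/2666) + 3401*(-1/4782) = (119/4)*(1/2666) - 3401/4782 = 119/10664 - 3401/4782 = -17849603/25497624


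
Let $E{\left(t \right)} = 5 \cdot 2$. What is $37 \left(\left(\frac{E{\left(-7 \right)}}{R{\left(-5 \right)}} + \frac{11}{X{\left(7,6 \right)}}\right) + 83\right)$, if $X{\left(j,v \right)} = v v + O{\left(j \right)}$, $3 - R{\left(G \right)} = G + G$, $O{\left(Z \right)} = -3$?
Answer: $\frac{121360}{39} \approx 3111.8$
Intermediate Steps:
$E{\left(t \right)} = 10$
$R{\left(G \right)} = 3 - 2 G$ ($R{\left(G \right)} = 3 - \left(G + G\right) = 3 - 2 G$)
$X{\left(j,v \right)} = -3 + v^{2}$ ($X{\left(j,v \right)} = v v - 3 = v^{2} - 3 = -3 + v^{2}$)
$37 \left(\left(\frac{E{\left(-7 \right)}}{R{\left(-5 \right)}} + \frac{11}{X{\left(7,6 \right)}}\right) + 83\right) = 37 \left(\left(\frac{10}{3 - -10} + \frac{11}{-3 + 6^{2}}\right) + 83\right) = 37 \left(\left(\frac{10}{3 + 10} + \frac{11}{-3 + 36}\right) + 83\right) = 37 \left(\left(\frac{10}{13} + \frac{11}{33}\right) + 83\right) = 37 \left(\left(10 \cdot \frac{1}{13} + 11 \cdot \frac{1}{33}\right) + 83\right) = 37 \left(\left(\frac{10}{13} + \frac{1}{3}\right) + 83\right) = 37 \left(\frac{43}{39} + 83\right) = 37 \cdot \frac{3280}{39} = \frac{121360}{39}$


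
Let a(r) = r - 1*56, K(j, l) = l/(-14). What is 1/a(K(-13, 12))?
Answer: -7/398 ≈ -0.017588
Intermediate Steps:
K(j, l) = -l/14 (K(j, l) = l*(-1/14) = -l/14)
a(r) = -56 + r (a(r) = r - 56 = -56 + r)
1/a(K(-13, 12)) = 1/(-56 - 1/14*12) = 1/(-56 - 6/7) = 1/(-398/7) = -7/398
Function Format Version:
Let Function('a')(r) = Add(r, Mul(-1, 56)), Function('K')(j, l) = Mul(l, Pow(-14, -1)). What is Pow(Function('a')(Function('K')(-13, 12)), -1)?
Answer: Rational(-7, 398) ≈ -0.017588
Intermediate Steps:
Function('K')(j, l) = Mul(Rational(-1, 14), l) (Function('K')(j, l) = Mul(l, Rational(-1, 14)) = Mul(Rational(-1, 14), l))
Function('a')(r) = Add(-56, r) (Function('a')(r) = Add(r, -56) = Add(-56, r))
Pow(Function('a')(Function('K')(-13, 12)), -1) = Pow(Add(-56, Mul(Rational(-1, 14), 12)), -1) = Pow(Add(-56, Rational(-6, 7)), -1) = Pow(Rational(-398, 7), -1) = Rational(-7, 398)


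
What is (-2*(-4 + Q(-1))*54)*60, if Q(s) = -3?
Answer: 45360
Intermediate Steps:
(-2*(-4 + Q(-1))*54)*60 = (-2*(-4 - 3)*54)*60 = (-2*(-7)*54)*60 = (14*54)*60 = 756*60 = 45360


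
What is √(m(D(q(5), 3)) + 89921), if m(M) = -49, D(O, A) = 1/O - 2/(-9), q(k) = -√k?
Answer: 4*√5617 ≈ 299.79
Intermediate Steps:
D(O, A) = 2/9 + 1/O (D(O, A) = 1/O - 2*(-⅑) = 1/O + 2/9 = 2/9 + 1/O)
√(m(D(q(5), 3)) + 89921) = √(-49 + 89921) = √89872 = 4*√5617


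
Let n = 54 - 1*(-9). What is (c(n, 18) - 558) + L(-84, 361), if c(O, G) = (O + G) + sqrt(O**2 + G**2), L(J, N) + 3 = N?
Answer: -119 + 9*sqrt(53) ≈ -53.479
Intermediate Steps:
n = 63 (n = 54 + 9 = 63)
L(J, N) = -3 + N
c(O, G) = G + O + sqrt(G**2 + O**2) (c(O, G) = (G + O) + sqrt(G**2 + O**2) = G + O + sqrt(G**2 + O**2))
(c(n, 18) - 558) + L(-84, 361) = ((18 + 63 + sqrt(18**2 + 63**2)) - 558) + (-3 + 361) = ((18 + 63 + sqrt(324 + 3969)) - 558) + 358 = ((18 + 63 + sqrt(4293)) - 558) + 358 = ((18 + 63 + 9*sqrt(53)) - 558) + 358 = ((81 + 9*sqrt(53)) - 558) + 358 = (-477 + 9*sqrt(53)) + 358 = -119 + 9*sqrt(53)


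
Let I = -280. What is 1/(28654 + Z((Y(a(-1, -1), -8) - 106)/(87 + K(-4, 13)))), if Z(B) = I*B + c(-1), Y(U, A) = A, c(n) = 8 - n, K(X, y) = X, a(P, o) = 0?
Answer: 83/2410949 ≈ 3.4426e-5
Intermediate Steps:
Z(B) = 9 - 280*B (Z(B) = -280*B + (8 - 1*(-1)) = -280*B + (8 + 1) = -280*B + 9 = 9 - 280*B)
1/(28654 + Z((Y(a(-1, -1), -8) - 106)/(87 + K(-4, 13)))) = 1/(28654 + (9 - 280*(-8 - 106)/(87 - 4))) = 1/(28654 + (9 - (-31920)/83)) = 1/(28654 + (9 - 280*(-114/83))) = 1/(28654 + (9 + 31920/83)) = 1/(28654 + 32667/83) = 1/(2410949/83) = 83/2410949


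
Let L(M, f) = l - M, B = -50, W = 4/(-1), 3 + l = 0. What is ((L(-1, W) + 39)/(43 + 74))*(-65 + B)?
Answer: -4255/117 ≈ -36.367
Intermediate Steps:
l = -3 (l = -3 + 0 = -3)
W = -4 (W = 4*(-1) = -4)
L(M, f) = -3 - M
((L(-1, W) + 39)/(43 + 74))*(-65 + B) = (((-3 - 1*(-1)) + 39)/(43 + 74))*(-65 - 50) = (((-3 + 1) + 39)/117)*(-115) = ((-2 + 39)*(1/117))*(-115) = (37*(1/117))*(-115) = (37/117)*(-115) = -4255/117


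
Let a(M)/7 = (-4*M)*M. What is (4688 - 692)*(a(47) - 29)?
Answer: -247276476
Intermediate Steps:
a(M) = -28*M² (a(M) = 7*((-4*M)*M) = 7*(-4*M²) = -28*M²)
(4688 - 692)*(a(47) - 29) = (4688 - 692)*(-28*47² - 29) = 3996*(-28*2209 - 29) = 3996*(-61852 - 29) = 3996*(-61881) = -247276476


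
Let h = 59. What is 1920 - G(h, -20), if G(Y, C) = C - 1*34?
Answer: 1974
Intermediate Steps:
G(Y, C) = -34 + C (G(Y, C) = C - 34 = -34 + C)
1920 - G(h, -20) = 1920 - (-34 - 20) = 1920 - 1*(-54) = 1920 + 54 = 1974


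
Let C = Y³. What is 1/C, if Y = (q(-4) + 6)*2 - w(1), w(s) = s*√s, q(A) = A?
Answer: 1/27 ≈ 0.037037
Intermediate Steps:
w(s) = s^(3/2)
Y = 3 (Y = (-4 + 6)*2 - 1^(3/2) = 2*2 - 1*1 = 4 - 1 = 3)
C = 27 (C = 3³ = 27)
1/C = 1/27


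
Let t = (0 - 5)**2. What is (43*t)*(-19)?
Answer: -20425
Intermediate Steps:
t = 25 (t = (-5)**2 = 25)
(43*t)*(-19) = (43*25)*(-19) = 1075*(-19) = -20425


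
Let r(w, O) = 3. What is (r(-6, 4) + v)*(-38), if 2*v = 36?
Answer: -798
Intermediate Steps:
v = 18 (v = (½)*36 = 18)
(r(-6, 4) + v)*(-38) = (3 + 18)*(-38) = 21*(-38) = -798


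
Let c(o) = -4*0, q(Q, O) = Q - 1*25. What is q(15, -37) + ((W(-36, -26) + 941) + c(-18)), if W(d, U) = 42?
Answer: 973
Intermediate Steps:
q(Q, O) = -25 + Q (q(Q, O) = Q - 25 = -25 + Q)
c(o) = 0
q(15, -37) + ((W(-36, -26) + 941) + c(-18)) = (-25 + 15) + ((42 + 941) + 0) = -10 + (983 + 0) = -10 + 983 = 973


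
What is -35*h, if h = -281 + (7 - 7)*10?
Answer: 9835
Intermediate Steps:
h = -281 (h = -281 + 0*10 = -281 + 0 = -281)
-35*h = -35*(-281) = 9835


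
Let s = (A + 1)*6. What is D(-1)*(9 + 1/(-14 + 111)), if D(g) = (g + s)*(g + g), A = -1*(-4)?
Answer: -50692/97 ≈ -522.60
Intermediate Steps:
A = 4
s = 30 (s = (4 + 1)*6 = 5*6 = 30)
D(g) = 2*g*(30 + g) (D(g) = (g + 30)*(g + g) = (30 + g)*(2*g) = 2*g*(30 + g))
D(-1)*(9 + 1/(-14 + 111)) = (2*(-1)*(30 - 1))*(9 + 1/(-14 + 111)) = (2*(-1)*29)*(9 + 1/97) = -58*(9 + 1/97) = -58*874/97 = -50692/97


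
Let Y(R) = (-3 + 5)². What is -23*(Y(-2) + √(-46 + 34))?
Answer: -92 - 46*I*√3 ≈ -92.0 - 79.674*I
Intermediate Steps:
Y(R) = 4 (Y(R) = 2² = 4)
-23*(Y(-2) + √(-46 + 34)) = -23*(4 + √(-46 + 34)) = -23*(4 + √(-12)) = -23*(4 + 2*I*√3) = -92 - 46*I*√3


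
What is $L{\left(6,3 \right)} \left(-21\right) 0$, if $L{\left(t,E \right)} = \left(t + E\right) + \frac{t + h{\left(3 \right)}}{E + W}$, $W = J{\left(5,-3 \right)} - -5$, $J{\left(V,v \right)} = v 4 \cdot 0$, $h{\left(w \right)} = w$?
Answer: $0$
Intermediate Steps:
$J{\left(V,v \right)} = 0$ ($J{\left(V,v \right)} = 4 v 0 = 0$)
$W = 5$ ($W = 0 - -5 = 0 + 5 = 5$)
$L{\left(t,E \right)} = E + t + \frac{3 + t}{5 + E}$ ($L{\left(t,E \right)} = \left(t + E\right) + \frac{t + 3}{E + 5} = \left(E + t\right) + \frac{3 + t}{5 + E} = E + t + \frac{3 + t}{5 + E}$)
$L{\left(6,3 \right)} \left(-21\right) 0 = \frac{3 + 3^{2} + 5 \cdot 3 + 6 \cdot 6 + 3 \cdot 6}{5 + 3} \left(-21\right) 0 = \frac{3 + 9 + 15 + 36 + 18}{8} \left(-21\right) 0 = \frac{1}{8} \cdot 81 \left(-21\right) 0 = \frac{81}{8} \left(-21\right) 0 = \left(- \frac{1701}{8}\right) 0 = 0$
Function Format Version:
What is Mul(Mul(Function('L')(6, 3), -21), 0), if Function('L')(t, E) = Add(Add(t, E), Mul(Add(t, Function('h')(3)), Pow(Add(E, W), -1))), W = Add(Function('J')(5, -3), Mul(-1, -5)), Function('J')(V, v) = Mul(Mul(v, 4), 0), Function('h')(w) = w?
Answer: 0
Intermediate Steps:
Function('J')(V, v) = 0 (Function('J')(V, v) = Mul(Mul(4, v), 0) = 0)
W = 5 (W = Add(0, Mul(-1, -5)) = Add(0, 5) = 5)
Function('L')(t, E) = Add(E, t, Mul(Pow(Add(5, E), -1), Add(3, t))) (Function('L')(t, E) = Add(Add(t, E), Mul(Add(t, 3), Pow(Add(E, 5), -1))) = Add(Add(E, t), Mul(Add(3, t), Pow(Add(5, E), -1))) = Add(Add(E, t), Mul(Pow(Add(5, E), -1), Add(3, t))) = Add(E, t, Mul(Pow(Add(5, E), -1), Add(3, t))))
Mul(Mul(Function('L')(6, 3), -21), 0) = Mul(Mul(Mul(Pow(Add(5, 3), -1), Add(3, Pow(3, 2), Mul(5, 3), Mul(6, 6), Mul(3, 6))), -21), 0) = Mul(Mul(Mul(Pow(8, -1), Add(3, 9, 15, 36, 18)), -21), 0) = Mul(Mul(Mul(Rational(1, 8), 81), -21), 0) = Mul(Mul(Rational(81, 8), -21), 0) = Mul(Rational(-1701, 8), 0) = 0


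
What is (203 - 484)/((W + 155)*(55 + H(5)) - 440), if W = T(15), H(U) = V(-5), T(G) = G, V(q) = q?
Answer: -281/8060 ≈ -0.034864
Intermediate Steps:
H(U) = -5
W = 15
(203 - 484)/((W + 155)*(55 + H(5)) - 440) = (203 - 484)/((15 + 155)*(55 - 5) - 440) = -281/(170*50 - 440) = -281/(8500 - 440) = -281/8060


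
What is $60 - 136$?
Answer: $-76$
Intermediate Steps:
$60 - 136 = -76$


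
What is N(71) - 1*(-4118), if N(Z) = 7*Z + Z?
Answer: 4686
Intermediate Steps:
N(Z) = 8*Z
N(71) - 1*(-4118) = 8*71 - 1*(-4118) = 568 + 4118 = 4686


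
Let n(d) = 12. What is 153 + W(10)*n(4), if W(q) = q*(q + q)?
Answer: 2553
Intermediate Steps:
W(q) = 2*q² (W(q) = q*(2*q) = 2*q²)
153 + W(10)*n(4) = 153 + (2*10²)*12 = 153 + (2*100)*12 = 153 + 200*12 = 153 + 2400 = 2553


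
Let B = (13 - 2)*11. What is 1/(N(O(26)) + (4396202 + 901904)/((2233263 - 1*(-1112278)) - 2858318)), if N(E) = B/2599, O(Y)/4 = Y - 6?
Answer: 115117507/1257157407 ≈ 0.091570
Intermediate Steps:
O(Y) = -24 + 4*Y (O(Y) = 4*(Y - 6) = 4*(-6 + Y) = -24 + 4*Y)
B = 121 (B = 11*11 = 121)
N(E) = 121/2599
1/(N(O(26)) + (4396202 + 901904)/((2233263 - 1*(-1112278)) - 2858318)) = 1/(121/2599 + (4396202 + 901904)/((2233263 - 1*(-1112278)) - 2858318)) = 1/(121/2599 + 5298106/((2233263 + 1112278) - 2858318)) = 1/(121/2599 + 5298106/(3345541 - 2858318)) = 1/(121/2599 + 5298106/487223) = 1/(121/2599 + 5298106*(1/487223)) = 1/(121/2599 + 481646/44293) = 1/(1257157407/115117507) = 115117507/1257157407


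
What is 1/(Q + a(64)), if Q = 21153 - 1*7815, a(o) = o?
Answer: 1/13402 ≈ 7.4616e-5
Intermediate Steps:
Q = 13338 (Q = 21153 - 7815 = 13338)
1/(Q + a(64)) = 1/(13338 + 64) = 1/13402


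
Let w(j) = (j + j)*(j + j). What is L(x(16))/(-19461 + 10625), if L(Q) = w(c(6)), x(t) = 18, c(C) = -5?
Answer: -25/2209 ≈ -0.011317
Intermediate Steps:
w(j) = 4*j² (w(j) = (2*j)*(2*j) = 4*j²)
L(Q) = 100 (L(Q) = 4*(-5)² = 4*25 = 100)
L(x(16))/(-19461 + 10625) = 100/(-19461 + 10625) = 100/(-8836) = 100*(-1/8836) = -25/2209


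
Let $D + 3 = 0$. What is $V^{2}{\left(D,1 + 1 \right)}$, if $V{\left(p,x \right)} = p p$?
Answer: $81$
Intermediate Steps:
$D = -3$ ($D = -3 + 0 = -3$)
$V{\left(p,x \right)} = p^{2}$
$V^{2}{\left(D,1 + 1 \right)} = \left(\left(-3\right)^{2}\right)^{2} = 9^{2} = 81$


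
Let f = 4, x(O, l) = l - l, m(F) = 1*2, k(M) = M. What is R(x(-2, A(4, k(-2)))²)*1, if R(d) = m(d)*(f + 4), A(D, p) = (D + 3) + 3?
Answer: 16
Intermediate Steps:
m(F) = 2
A(D, p) = 6 + D (A(D, p) = (3 + D) + 3 = 6 + D)
x(O, l) = 0
R(d) = 16 (R(d) = 2*(4 + 4) = 2*8 = 16)
R(x(-2, A(4, k(-2)))²)*1 = 16*1 = 16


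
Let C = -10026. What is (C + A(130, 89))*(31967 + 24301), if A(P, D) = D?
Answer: -559135116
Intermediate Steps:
(C + A(130, 89))*(31967 + 24301) = (-10026 + 89)*(31967 + 24301) = -9937*56268 = -559135116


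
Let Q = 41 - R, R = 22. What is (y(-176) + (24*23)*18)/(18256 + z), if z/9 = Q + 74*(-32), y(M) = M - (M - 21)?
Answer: -9957/2885 ≈ -3.4513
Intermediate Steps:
y(M) = 21 (y(M) = M - (-21 + M) = M + (21 - M) = 21)
Q = 19 (Q = 41 - 1*22 = 41 - 22 = 19)
z = -21141 (z = 9*(19 + 74*(-32)) = 9*(19 - 2368) = 9*(-2349) = -21141)
(y(-176) + (24*23)*18)/(18256 + z) = (21 + (24*23)*18)/(18256 - 21141) = (21 + 552*18)/(-2885) = (21 + 9936)*(-1/2885) = 9957*(-1/2885) = -9957/2885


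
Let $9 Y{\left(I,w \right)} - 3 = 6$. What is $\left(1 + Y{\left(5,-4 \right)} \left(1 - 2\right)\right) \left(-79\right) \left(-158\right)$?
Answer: $0$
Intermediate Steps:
$Y{\left(I,w \right)} = 1$ ($Y{\left(I,w \right)} = \frac{1}{3} + \frac{1}{9} \cdot 6 = \frac{1}{3} + \frac{2}{3} = 1$)
$\left(1 + Y{\left(5,-4 \right)} \left(1 - 2\right)\right) \left(-79\right) \left(-158\right) = \left(1 + 1 \left(1 - 2\right)\right) \left(-79\right) \left(-158\right) = \left(1 + 1 \left(-1\right)\right) \left(-79\right) \left(-158\right) = \left(1 - 1\right) \left(-79\right) \left(-158\right) = 0 \left(-79\right) \left(-158\right) = 0 \left(-158\right) = 0$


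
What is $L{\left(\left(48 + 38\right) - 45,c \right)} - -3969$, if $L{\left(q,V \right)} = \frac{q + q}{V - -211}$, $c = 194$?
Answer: $\frac{1607527}{405} \approx 3969.2$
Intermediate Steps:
$L{\left(q,V \right)} = \frac{2 q}{211 + V}$ ($L{\left(q,V \right)} = \frac{2 q}{V + 211} = \frac{2 q}{211 + V}$)
$L{\left(\left(48 + 38\right) - 45,c \right)} - -3969 = \frac{2 \left(\left(48 + 38\right) - 45\right)}{211 + 194} - -3969 = \frac{2 \left(86 - 45\right)}{405} + 3969 = 2 \cdot 41 \cdot \frac{1}{405} + 3969 = \frac{82}{405} + 3969 = \frac{1607527}{405}$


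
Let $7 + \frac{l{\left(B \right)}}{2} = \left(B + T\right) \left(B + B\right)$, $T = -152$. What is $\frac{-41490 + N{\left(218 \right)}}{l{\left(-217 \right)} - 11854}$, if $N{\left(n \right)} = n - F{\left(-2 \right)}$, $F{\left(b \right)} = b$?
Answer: $- \frac{20635}{154212} \approx -0.13381$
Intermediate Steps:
$l{\left(B \right)} = -14 + 4 B \left(-152 + B\right)$ ($l{\left(B \right)} = -14 + 2 \left(B - 152\right) \left(B + B\right) = -14 + 2 \left(-152 + B\right) 2 B = -14 + 2 \cdot 2 B \left(-152 + B\right) = -14 + 4 B \left(-152 + B\right)$)
$N{\left(n \right)} = 2 + n$ ($N{\left(n \right)} = n - -2 = n + 2 = 2 + n$)
$\frac{-41490 + N{\left(218 \right)}}{l{\left(-217 \right)} - 11854} = \frac{-41490 + \left(2 + 218\right)}{\left(-14 - -131936 + 4 \left(-217\right)^{2}\right) - 11854} = \frac{-41490 + 220}{\left(-14 + 131936 + 4 \cdot 47089\right) - 11854} = - \frac{41270}{\left(-14 + 131936 + 188356\right) - 11854} = - \frac{41270}{320278 - 11854} = - \frac{41270}{308424} = \left(-41270\right) \frac{1}{308424} = - \frac{20635}{154212}$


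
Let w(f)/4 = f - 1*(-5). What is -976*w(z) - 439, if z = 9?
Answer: -55095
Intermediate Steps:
w(f) = 20 + 4*f (w(f) = 4*(f - 1*(-5)) = 4*(f + 5) = 4*(5 + f) = 20 + 4*f)
-976*w(z) - 439 = -976*(20 + 4*9) - 439 = -976*(20 + 36) - 439 = -976*56 - 439 = -54656 - 439 = -55095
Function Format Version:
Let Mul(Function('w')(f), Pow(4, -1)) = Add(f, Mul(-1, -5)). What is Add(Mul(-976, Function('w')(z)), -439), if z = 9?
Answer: -55095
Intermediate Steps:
Function('w')(f) = Add(20, Mul(4, f)) (Function('w')(f) = Mul(4, Add(f, Mul(-1, -5))) = Mul(4, Add(f, 5)) = Mul(4, Add(5, f)) = Add(20, Mul(4, f)))
Add(Mul(-976, Function('w')(z)), -439) = Add(Mul(-976, Add(20, Mul(4, 9))), -439) = Add(Mul(-976, Add(20, 36)), -439) = Add(Mul(-976, 56), -439) = Add(-54656, -439) = -55095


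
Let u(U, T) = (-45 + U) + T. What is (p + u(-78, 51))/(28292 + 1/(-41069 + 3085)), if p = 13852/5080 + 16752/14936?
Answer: -3068987151568/1274038023108215 ≈ -0.0024089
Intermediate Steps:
u(U, T) = -45 + T + U
p = 9124801/2371090 (p = 13852*(1/5080) + 16752*(1/14936) = 3463/1270 + 2094/1867 = 9124801/2371090 ≈ 3.8484)
(p + u(-78, 51))/(28292 + 1/(-41069 + 3085)) = (9124801/2371090 + (-45 + 51 - 78))/(28292 + 1/(-41069 + 3085)) = (9124801/2371090 - 72)/(28292 + 1/(-37984)) = -161593679/(2371090*(28292 - 1/37984)) = -161593679/(2371090*1074643327/37984) = -161593679/2371090*37984/1074643327 = -3068987151568/1274038023108215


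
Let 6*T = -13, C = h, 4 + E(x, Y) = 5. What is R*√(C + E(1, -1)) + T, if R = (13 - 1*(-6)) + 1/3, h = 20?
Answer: -13/6 + 58*√21/3 ≈ 86.430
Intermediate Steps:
E(x, Y) = 1 (E(x, Y) = -4 + 5 = 1)
C = 20
T = -13/6 (T = (⅙)*(-13) = -13/6 ≈ -2.1667)
R = 58/3 (R = (13 + 6) + ⅓ = 19 + ⅓ = 58/3 ≈ 19.333)
R*√(C + E(1, -1)) + T = 58*√(20 + 1)/3 - 13/6 = 58*√21/3 - 13/6 = -13/6 + 58*√21/3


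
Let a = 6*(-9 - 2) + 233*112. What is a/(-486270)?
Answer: -2603/48627 ≈ -0.053530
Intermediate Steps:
a = 26030 (a = 6*(-11) + 26096 = -66 + 26096 = 26030)
a/(-486270) = 26030/(-486270) = 26030*(-1/486270) = -2603/48627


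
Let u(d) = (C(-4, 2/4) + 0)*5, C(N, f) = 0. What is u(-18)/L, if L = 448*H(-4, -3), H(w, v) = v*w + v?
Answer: 0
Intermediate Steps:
H(w, v) = v + v*w
u(d) = 0 (u(d) = (0 + 0)*5 = 0*5 = 0)
L = 4032 (L = 448*(-3*(1 - 4)) = 448*(-3*(-3)) = 448*9 = 4032)
u(-18)/L = 0/4032 = 0*(1/4032) = 0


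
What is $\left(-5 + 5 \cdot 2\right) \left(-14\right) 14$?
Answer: $-980$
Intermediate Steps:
$\left(-5 + 5 \cdot 2\right) \left(-14\right) 14 = \left(-5 + 10\right) \left(-14\right) 14 = 5 \left(-14\right) 14 = \left(-70\right) 14 = -980$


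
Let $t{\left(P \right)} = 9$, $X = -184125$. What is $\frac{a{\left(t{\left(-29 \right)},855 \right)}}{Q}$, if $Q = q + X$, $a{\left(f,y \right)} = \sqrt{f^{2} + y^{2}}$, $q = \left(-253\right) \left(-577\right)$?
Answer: $- \frac{9 \sqrt{9026}}{38144} \approx -0.022416$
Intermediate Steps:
$q = 145981$
$Q = -38144$ ($Q = 145981 - 184125 = -38144$)
$\frac{a{\left(t{\left(-29 \right)},855 \right)}}{Q} = \frac{\sqrt{9^{2} + 855^{2}}}{-38144} = \sqrt{81 + 731025} \left(- \frac{1}{38144}\right) = \sqrt{731106} \left(- \frac{1}{38144}\right) = 9 \sqrt{9026} \left(- \frac{1}{38144}\right) = - \frac{9 \sqrt{9026}}{38144}$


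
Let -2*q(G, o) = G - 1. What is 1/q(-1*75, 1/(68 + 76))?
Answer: 1/38 ≈ 0.026316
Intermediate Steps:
q(G, o) = ½ - G/2 (q(G, o) = -(G - 1)/2 = -(-1 + G)/2 = ½ - G/2)
1/q(-1*75, 1/(68 + 76)) = 1/(½ - (-1)*75/2) = 1/(½ - ½*(-75)) = 1/(½ + 75/2) = 1/38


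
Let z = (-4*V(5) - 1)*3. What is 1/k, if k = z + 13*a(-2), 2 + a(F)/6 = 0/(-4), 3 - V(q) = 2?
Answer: -1/171 ≈ -0.0058480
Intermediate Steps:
V(q) = 1 (V(q) = 3 - 1*2 = 3 - 2 = 1)
a(F) = -12 (a(F) = -12 + 6*(0/(-4)) = -12 + 6*(0*(-1/4)) = -12 + 6*0 = -12 + 0 = -12)
z = -15 (z = (-4*1 - 1)*3 = (-4 - 1)*3 = -5*3 = -15)
k = -171 (k = -15 + 13*(-12) = -15 - 156 = -171)
1/k = 1/(-171) = -1/171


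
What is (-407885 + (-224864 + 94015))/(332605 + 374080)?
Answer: -76962/100955 ≈ -0.76234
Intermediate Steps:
(-407885 + (-224864 + 94015))/(332605 + 374080) = (-407885 - 130849)/706685 = -538734*1/706685 = -76962/100955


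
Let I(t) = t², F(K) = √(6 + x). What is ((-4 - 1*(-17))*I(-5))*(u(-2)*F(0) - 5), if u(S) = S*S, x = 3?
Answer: 2275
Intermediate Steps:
u(S) = S²
F(K) = 3 (F(K) = √(6 + 3) = √9 = 3)
((-4 - 1*(-17))*I(-5))*(u(-2)*F(0) - 5) = ((-4 - 1*(-17))*(-5)²)*((-2)²*3 - 5) = ((-4 + 17)*25)*(4*3 - 5) = (13*25)*(12 - 5) = 325*7 = 2275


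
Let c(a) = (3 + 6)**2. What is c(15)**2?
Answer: 6561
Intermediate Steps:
c(a) = 81 (c(a) = 9**2 = 81)
c(15)**2 = 81**2 = 6561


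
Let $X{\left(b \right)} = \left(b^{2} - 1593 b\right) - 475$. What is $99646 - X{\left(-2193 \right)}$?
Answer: $-8202577$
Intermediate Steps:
$X{\left(b \right)} = -475 + b^{2} - 1593 b$
$99646 - X{\left(-2193 \right)} = 99646 - \left(-475 + \left(-2193\right)^{2} - -3493449\right) = 99646 - \left(-475 + 4809249 + 3493449\right) = 99646 - 8302223 = -8202577$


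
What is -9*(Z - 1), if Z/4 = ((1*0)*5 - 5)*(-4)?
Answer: -711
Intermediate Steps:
Z = 80 (Z = 4*(((1*0)*5 - 5)*(-4)) = 4*((0*5 - 5)*(-4)) = 4*((0 - 5)*(-4)) = 4*(-5*(-4)) = 4*20 = 80)
-9*(Z - 1) = -9*(80 - 1) = -9*79 = -711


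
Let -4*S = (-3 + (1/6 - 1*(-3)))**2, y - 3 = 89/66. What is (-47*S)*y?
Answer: 13489/9504 ≈ 1.4193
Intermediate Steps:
y = 287/66 (y = 3 + 89/66 = 287/66 ≈ 4.3485)
S = -1/144 (S = -(-3 + (1/6 - 1*(-3)))**2/4 = -(-3 + (1/6 + 3))**2/4 = -(-3 + 19/6)**2/4 = -(1/6)**2/4 = -1/4*1/36 = -1/144 ≈ -0.0069444)
(-47*S)*y = -47*(-1/144)*(287/66) = (47/144)*(287/66) = 13489/9504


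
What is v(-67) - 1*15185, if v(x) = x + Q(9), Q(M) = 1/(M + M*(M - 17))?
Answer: -960877/63 ≈ -15252.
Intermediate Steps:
Q(M) = 1/(M + M*(-17 + M))
v(x) = -1/63 + x (v(x) = x + 1/(9*(-16 + 9)) = x + (⅑)/(-7) = x + (⅑)*(-⅐) = x - 1/63 = -1/63 + x)
v(-67) - 1*15185 = (-1/63 - 67) - 1*15185 = -4222/63 - 15185 = -960877/63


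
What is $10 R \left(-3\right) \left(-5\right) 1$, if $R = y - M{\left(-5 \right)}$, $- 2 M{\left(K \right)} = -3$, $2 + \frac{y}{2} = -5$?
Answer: $-2325$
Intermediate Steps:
$y = -14$ ($y = -4 + 2 \left(-5\right) = -4 - 10 = -14$)
$M{\left(K \right)} = \frac{3}{2}$ ($M{\left(K \right)} = \left(- \frac{1}{2}\right) \left(-3\right) = \frac{3}{2}$)
$R = - \frac{31}{2}$ ($R = -14 - \frac{3}{2} = - \frac{31}{2} \approx -15.5$)
$10 R \left(-3\right) \left(-5\right) 1 = 10 \left(- \frac{31}{2}\right) \left(-3\right) \left(-5\right) 1 = - 155 \cdot 15 \cdot 1 = \left(-155\right) 15 = -2325$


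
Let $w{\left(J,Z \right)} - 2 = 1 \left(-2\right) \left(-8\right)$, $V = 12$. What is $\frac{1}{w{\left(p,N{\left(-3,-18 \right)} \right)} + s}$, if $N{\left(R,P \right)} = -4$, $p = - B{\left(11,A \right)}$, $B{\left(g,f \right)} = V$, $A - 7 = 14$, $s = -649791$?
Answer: $- \frac{1}{649773} \approx -1.539 \cdot 10^{-6}$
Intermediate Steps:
$A = 21$ ($A = 7 + 14 = 21$)
$B{\left(g,f \right)} = 12$
$p = -12$ ($p = \left(-1\right) 12 = -12$)
$w{\left(J,Z \right)} = 18$ ($w{\left(J,Z \right)} = 2 + 1 \left(-2\right) \left(-8\right) = 2 - -16 = 2 + 16 = 18$)
$\frac{1}{w{\left(p,N{\left(-3,-18 \right)} \right)} + s} = \frac{1}{18 - 649791} = \frac{1}{-649773} = - \frac{1}{649773}$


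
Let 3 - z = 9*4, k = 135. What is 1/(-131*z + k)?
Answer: 1/4458 ≈ 0.00022432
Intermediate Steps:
z = -33 (z = 3 - 9*4 = 3 - 1*36 = 3 - 36 = -33)
1/(-131*z + k) = 1/(-131*(-33) + 135) = 1/(4323 + 135) = 1/4458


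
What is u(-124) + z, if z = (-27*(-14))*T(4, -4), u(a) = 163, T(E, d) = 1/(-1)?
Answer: -215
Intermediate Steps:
T(E, d) = -1
z = -378 (z = -27*(-14)*(-1) = 378*(-1) = -378)
u(-124) + z = 163 - 378 = -215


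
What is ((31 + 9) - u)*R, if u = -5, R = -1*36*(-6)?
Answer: 9720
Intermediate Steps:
R = 216 (R = -36*(-6) = 216)
((31 + 9) - u)*R = ((31 + 9) - 1*(-5))*216 = (40 + 5)*216 = 45*216 = 9720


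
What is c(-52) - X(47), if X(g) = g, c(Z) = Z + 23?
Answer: -76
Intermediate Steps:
c(Z) = 23 + Z
c(-52) - X(47) = (23 - 52) - 1*47 = -29 - 47 = -76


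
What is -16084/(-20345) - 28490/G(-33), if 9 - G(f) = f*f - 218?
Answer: 296746729/8768695 ≈ 33.842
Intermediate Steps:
G(f) = 227 - f² (G(f) = 9 - (f*f - 218) = 9 - (f² - 218) = 9 - (-218 + f²) = 9 + (218 - f²) = 227 - f²)
-16084/(-20345) - 28490/G(-33) = -16084/(-20345) - 28490/(227 - 1*(-33)²) = -16084*(-1/20345) - 28490/(227 - 1*1089) = 16084/20345 - 28490/(227 - 1089) = 16084/20345 - 28490/(-862) = 16084/20345 - 28490*(-1/862) = 16084/20345 + 14245/431 = 296746729/8768695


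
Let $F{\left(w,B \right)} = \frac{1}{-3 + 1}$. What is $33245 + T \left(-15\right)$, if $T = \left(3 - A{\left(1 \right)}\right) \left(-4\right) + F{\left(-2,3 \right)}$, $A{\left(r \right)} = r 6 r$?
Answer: $\frac{66145}{2} \approx 33073.0$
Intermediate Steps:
$A{\left(r \right)} = 6 r^{2}$ ($A{\left(r \right)} = 6 r r = 6 r^{2}$)
$F{\left(w,B \right)} = - \frac{1}{2}$ ($F{\left(w,B \right)} = \frac{1}{-2} = - \frac{1}{2}$)
$T = \frac{23}{2}$ ($T = \left(3 - 6 \cdot 1^{2}\right) \left(-4\right) - \frac{1}{2} = \left(3 - 6 \cdot 1\right) \left(-4\right) - \frac{1}{2} = \left(3 - 6\right) \left(-4\right) - \frac{1}{2} = \left(-3\right) \left(-4\right) - \frac{1}{2} = 12 - \frac{1}{2} = \frac{23}{2} \approx 11.5$)
$33245 + T \left(-15\right) = 33245 + \frac{23}{2} \left(-15\right) = 33245 - \frac{345}{2} = \frac{66145}{2}$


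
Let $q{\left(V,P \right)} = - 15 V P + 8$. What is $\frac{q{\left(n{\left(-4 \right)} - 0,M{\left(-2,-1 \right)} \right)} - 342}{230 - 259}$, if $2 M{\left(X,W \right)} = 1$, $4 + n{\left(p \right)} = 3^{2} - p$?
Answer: $\frac{803}{58} \approx 13.845$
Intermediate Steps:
$n{\left(p \right)} = 5 - p$ ($n{\left(p \right)} = -4 - \left(-9 + p\right) = 5 - p$)
$M{\left(X,W \right)} = \frac{1}{2}$ ($M{\left(X,W \right)} = \frac{1}{2} \cdot 1 = \frac{1}{2}$)
$q{\left(V,P \right)} = 8 - 15 P V$ ($q{\left(V,P \right)} = - 15 P V + 8 = 8 - 15 P V$)
$\frac{q{\left(n{\left(-4 \right)} - 0,M{\left(-2,-1 \right)} \right)} - 342}{230 - 259} = \frac{\left(8 - \frac{15 \left(\left(5 - -4\right) - 0\right)}{2}\right) - 342}{230 - 259} = \frac{\left(8 - \frac{15 \left(\left(5 + 4\right) + 0\right)}{2}\right) - 342}{-29} = \left(\left(8 - \frac{15 \left(9 + 0\right)}{2}\right) - 342\right) \left(- \frac{1}{29}\right) = \left(\left(8 - \frac{15}{2} \cdot 9\right) - 342\right) \left(- \frac{1}{29}\right) = \left(\left(8 - \frac{135}{2}\right) - 342\right) \left(- \frac{1}{29}\right) = \left(- \frac{119}{2} - 342\right) \left(- \frac{1}{29}\right) = \left(- \frac{803}{2}\right) \left(- \frac{1}{29}\right) = \frac{803}{58}$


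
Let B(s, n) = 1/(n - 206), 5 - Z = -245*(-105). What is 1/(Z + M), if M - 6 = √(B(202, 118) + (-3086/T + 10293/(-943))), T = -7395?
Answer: -15779825009520/405762426743954821 - 2*I*√989408274245608470/405762426743954821 ≈ -3.8889e-5 - 4.9028e-9*I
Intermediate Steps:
Z = -25720 (Z = 5 - (-245)*(-105) = 5 - 1*25725 = 5 - 25725 = -25720)
B(s, n) = 1/(-206 + n)
M = 6 + I*√989408274245608470/306833340 (M = 6 + √(1/(-206 + 118) + (-3086/(-7395) + 10293/(-943))) = 6 + √(1/(-88) + (-3086*(-1/7395) + 10293*(-1/943))) = 6 + √(-1/88 + (3086/7395 - 10293/943)) = 6 + √(-1/88 - 73206637/6973485) = 6 + √(-6449157541/613666680) = 6 + I*√989408274245608470/306833340 ≈ 6.0 + 3.2418*I)
1/(Z + M) = 1/(-25720 + (6 + I*√989408274245608470/306833340)) = 1/(-25714 + I*√989408274245608470/306833340)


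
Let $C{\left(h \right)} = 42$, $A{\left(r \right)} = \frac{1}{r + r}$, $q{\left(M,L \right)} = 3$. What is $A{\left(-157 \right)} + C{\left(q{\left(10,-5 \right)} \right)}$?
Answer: $\frac{13187}{314} \approx 41.997$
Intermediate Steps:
$A{\left(r \right)} = \frac{1}{2 r}$
$A{\left(-157 \right)} + C{\left(q{\left(10,-5 \right)} \right)} = \frac{1}{2 \left(-157\right)} + 42 = \frac{1}{2} \left(- \frac{1}{157}\right) + 42 = - \frac{1}{314} + 42 = \frac{13187}{314}$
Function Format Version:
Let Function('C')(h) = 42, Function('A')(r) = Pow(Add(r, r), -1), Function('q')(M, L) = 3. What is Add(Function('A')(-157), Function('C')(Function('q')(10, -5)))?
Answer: Rational(13187, 314) ≈ 41.997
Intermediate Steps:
Function('A')(r) = Mul(Rational(1, 2), Pow(r, -1)) (Function('A')(r) = Pow(Mul(2, r), -1) = Mul(Rational(1, 2), Pow(r, -1)))
Add(Function('A')(-157), Function('C')(Function('q')(10, -5))) = Add(Mul(Rational(1, 2), Pow(-157, -1)), 42) = Add(Mul(Rational(1, 2), Rational(-1, 157)), 42) = Add(Rational(-1, 314), 42) = Rational(13187, 314)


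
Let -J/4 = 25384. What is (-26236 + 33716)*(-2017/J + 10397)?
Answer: 987053141415/12692 ≈ 7.7770e+7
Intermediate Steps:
J = -101536 (J = -4*25384 = -101536)
(-26236 + 33716)*(-2017/J + 10397) = (-26236 + 33716)*(-2017/(-101536) + 10397) = 7480*(-2017*(-1/101536) + 10397) = 7480*(2017/101536 + 10397) = 7480*(1055671809/101536) = 987053141415/12692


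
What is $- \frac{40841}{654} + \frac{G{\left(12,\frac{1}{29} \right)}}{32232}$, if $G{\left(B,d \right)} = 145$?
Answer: $- \frac{73127349}{1171096} \approx -62.443$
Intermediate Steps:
$- \frac{40841}{654} + \frac{G{\left(12,\frac{1}{29} \right)}}{32232} = - \frac{40841}{654} + \frac{145}{32232} = - \frac{73127349}{1171096}$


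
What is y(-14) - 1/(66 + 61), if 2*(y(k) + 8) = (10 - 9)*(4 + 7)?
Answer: -637/254 ≈ -2.5079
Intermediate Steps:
y(k) = -5/2 (y(k) = -8 + ((10 - 9)*(4 + 7))/2 = -8 + (1*11)/2 = -8 + (½)*11 = -8 + 11/2 = -5/2)
y(-14) - 1/(66 + 61) = -5/2 - 1/(66 + 61) = -5/2 - 1/127 = -637/254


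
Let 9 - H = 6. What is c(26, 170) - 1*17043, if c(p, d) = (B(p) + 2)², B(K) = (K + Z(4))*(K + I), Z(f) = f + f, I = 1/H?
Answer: 7093477/9 ≈ 7.8816e+5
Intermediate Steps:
H = 3 (H = 9 - 1*6 = 9 - 6 = 3)
I = ⅓ (I = 1/3 = ⅓ ≈ 0.33333)
Z(f) = 2*f
B(K) = (8 + K)*(⅓ + K) (B(K) = (K + 2*4)*(K + ⅓) = (K + 8)*(⅓ + K) = (8 + K)*(⅓ + K))
c(p, d) = (14/3 + p² + 25*p/3)² (c(p, d) = ((8/3 + p² + 25*p/3) + 2)² = (14/3 + p² + 25*p/3)²)
c(26, 170) - 1*17043 = (14 + 3*26² + 25*26)²/9 - 1*17043 = (14 + 3*676 + 650)²/9 - 17043 = (14 + 2028 + 650)²/9 - 17043 = (⅑)*2692² - 17043 = (⅑)*7246864 - 17043 = 7246864/9 - 17043 = 7093477/9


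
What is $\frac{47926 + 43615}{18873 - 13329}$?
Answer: $\frac{91541}{5544} \approx 16.512$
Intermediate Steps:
$\frac{47926 + 43615}{18873 - 13329} = \frac{91541}{5544}$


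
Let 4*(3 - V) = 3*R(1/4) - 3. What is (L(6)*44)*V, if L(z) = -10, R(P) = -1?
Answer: -1980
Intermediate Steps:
V = 9/2 (V = 3 - (3*(-1) - 3)/4 = 3 - (-3 - 3)/4 = 3 - ¼*(-6) = 3 + 3/2 = 9/2 ≈ 4.5000)
(L(6)*44)*V = -10*44*(9/2) = -440*9/2 = -1980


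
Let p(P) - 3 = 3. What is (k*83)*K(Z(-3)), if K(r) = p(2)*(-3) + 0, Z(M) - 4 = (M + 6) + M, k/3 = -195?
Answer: 873990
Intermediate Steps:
k = -585 (k = 3*(-195) = -585)
p(P) = 6 (p(P) = 3 + 3 = 6)
Z(M) = 10 + 2*M (Z(M) = 4 + ((M + 6) + M) = 4 + ((6 + M) + M) = 4 + (6 + 2*M) = 10 + 2*M)
K(r) = -18 (K(r) = 6*(-3) + 0 = -18 + 0 = -18)
(k*83)*K(Z(-3)) = -585*83*(-18) = -48555*(-18) = 873990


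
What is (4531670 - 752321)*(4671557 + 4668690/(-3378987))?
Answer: 6628611004949719009/375443 ≈ 1.7655e+13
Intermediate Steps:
(4531670 - 752321)*(4671557 + 4668690/(-3378987)) = 3779349*(4671557 + 4668690*(-1/3378987)) = 3779349*(4671557 - 1556230/1126329) = 3779349*(5261708568023/1126329) = 6628611004949719009/375443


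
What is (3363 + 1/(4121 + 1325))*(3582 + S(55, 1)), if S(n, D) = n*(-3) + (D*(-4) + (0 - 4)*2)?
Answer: 62362231095/5446 ≈ 1.1451e+7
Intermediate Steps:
S(n, D) = -8 - 4*D - 3*n (S(n, D) = -3*n + (-4*D - 4*2) = -3*n + (-4*D - 8) = -3*n + (-8 - 4*D) = -8 - 4*D - 3*n)
(3363 + 1/(4121 + 1325))*(3582 + S(55, 1)) = (3363 + 1/(4121 + 1325))*(3582 + (-8 - 4*1 - 3*55)) = (3363 + 1/5446)*(3582 + (-8 - 4 - 165)) = (3363 + 1/5446)*(3582 - 177) = (18314899/5446)*3405 = 62362231095/5446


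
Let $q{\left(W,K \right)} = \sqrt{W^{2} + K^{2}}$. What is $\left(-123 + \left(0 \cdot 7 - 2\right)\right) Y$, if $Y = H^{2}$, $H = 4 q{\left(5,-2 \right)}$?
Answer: $-58000$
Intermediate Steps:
$q{\left(W,K \right)} = \sqrt{K^{2} + W^{2}}$
$H = 4 \sqrt{29}$ ($H = 4 \sqrt{\left(-2\right)^{2} + 5^{2}} = 4 \sqrt{4 + 25} = 4 \sqrt{29} \approx 21.541$)
$Y = 464$ ($Y = \left(4 \sqrt{29}\right)^{2} = 464$)
$\left(-123 + \left(0 \cdot 7 - 2\right)\right) Y = \left(-123 + \left(0 \cdot 7 - 2\right)\right) 464 = \left(-123 + \left(0 - 2\right)\right) 464 = \left(-123 - 2\right) 464 = \left(-125\right) 464 = -58000$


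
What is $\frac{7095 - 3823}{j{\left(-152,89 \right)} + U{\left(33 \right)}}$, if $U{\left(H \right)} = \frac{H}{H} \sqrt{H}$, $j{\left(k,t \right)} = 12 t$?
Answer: $\frac{1164832}{380197} - \frac{3272 \sqrt{33}}{1140591} \approx 3.0473$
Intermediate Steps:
$U{\left(H \right)} = \sqrt{H}$ ($U{\left(H \right)} = 1 \sqrt{H} = \sqrt{H}$)
$\frac{7095 - 3823}{j{\left(-152,89 \right)} + U{\left(33 \right)}} = \frac{7095 - 3823}{12 \cdot 89 + \sqrt{33}} = \frac{3272}{1068 + \sqrt{33}}$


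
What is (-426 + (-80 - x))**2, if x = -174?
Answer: 110224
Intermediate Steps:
(-426 + (-80 - x))**2 = (-426 + (-80 - 1*(-174)))**2 = (-426 + (-80 + 174))**2 = (-426 + 94)**2 = (-332)**2 = 110224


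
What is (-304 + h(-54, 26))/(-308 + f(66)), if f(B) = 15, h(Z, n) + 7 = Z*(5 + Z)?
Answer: -2335/293 ≈ -7.9693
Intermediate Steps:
h(Z, n) = -7 + Z*(5 + Z)
(-304 + h(-54, 26))/(-308 + f(66)) = (-304 + (-7 + (-54)² + 5*(-54)))/(-308 + 15) = (-304 + (-7 + 2916 - 270))/(-293) = (-304 + 2639)*(-1/293) = 2335*(-1/293) = -2335/293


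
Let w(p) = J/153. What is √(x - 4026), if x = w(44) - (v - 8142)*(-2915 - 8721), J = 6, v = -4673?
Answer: 4*I*√24241216929/51 ≈ 12211.0*I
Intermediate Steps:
w(p) = 2/51 (w(p) = 6/153 = 6*(1/153) = 2/51)
x = -7604882338/51 (x = 2/51 - (-4673 - 8142)*(-2915 - 8721) = 2/51 - (-12815)*(-11636) = 2/51 - 1*149115340 = 2/51 - 149115340 = -7604882338/51 ≈ -1.4912e+8)
√(x - 4026) = √(-7604882338/51 - 4026) = √(-7605087664/51) = 4*I*√24241216929/51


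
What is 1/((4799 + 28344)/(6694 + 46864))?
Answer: 53558/33143 ≈ 1.6160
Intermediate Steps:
1/((4799 + 28344)/(6694 + 46864)) = 1/(33143/53558) = 53558/33143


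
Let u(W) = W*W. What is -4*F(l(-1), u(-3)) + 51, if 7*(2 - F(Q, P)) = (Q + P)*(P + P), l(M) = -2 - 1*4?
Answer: 517/7 ≈ 73.857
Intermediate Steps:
l(M) = -6 (l(M) = -2 - 4 = -6)
u(W) = W**2
F(Q, P) = 2 - 2*P*(P + Q)/7 (F(Q, P) = 2 - (Q + P)*(P + P)/7 = 2 - (P + Q)*2*P/7 = 2 - 2*P*(P + Q)/7)
-4*F(l(-1), u(-3)) + 51 = -4*(2 - 2*((-3)**2)**2/7 - 2/7*(-3)**2*(-6)) + 51 = -4*(2 - 2/7*9**2 - 2/7*9*(-6)) + 51 = -4*(2 - 2/7*81 + 108/7) + 51 = -4*(2 - 162/7 + 108/7) + 51 = -4*(-40/7) + 51 = 160/7 + 51 = 517/7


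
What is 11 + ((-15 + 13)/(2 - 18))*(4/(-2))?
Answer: 43/4 ≈ 10.750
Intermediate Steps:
11 + ((-15 + 13)/(2 - 18))*(4/(-2)) = 11 + (-2/(-16))*(4*(-½)) = 11 - 2*(-1/16)*(-2) = 11 + (⅛)*(-2) = 11 - ¼ = 43/4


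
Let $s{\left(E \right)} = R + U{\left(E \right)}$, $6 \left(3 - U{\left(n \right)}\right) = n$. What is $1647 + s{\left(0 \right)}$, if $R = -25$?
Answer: $1625$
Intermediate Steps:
$U{\left(n \right)} = 3 - \frac{n}{6}$
$s{\left(E \right)} = -22 - \frac{E}{6}$ ($s{\left(E \right)} = -25 - \left(-3 + \frac{E}{6}\right) = -22 - \frac{E}{6}$)
$1647 + s{\left(0 \right)} = 1647 - 22 = 1625$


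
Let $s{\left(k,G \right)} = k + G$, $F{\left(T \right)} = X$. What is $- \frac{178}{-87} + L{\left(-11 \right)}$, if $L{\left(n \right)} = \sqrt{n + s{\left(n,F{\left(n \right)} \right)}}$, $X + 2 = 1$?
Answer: $\frac{178}{87} + i \sqrt{23} \approx 2.046 + 4.7958 i$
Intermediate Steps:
$X = -1$ ($X = -2 + 1 = -1$)
$F{\left(T \right)} = -1$
$s{\left(k,G \right)} = G + k$
$L{\left(n \right)} = \sqrt{-1 + 2 n}$ ($L{\left(n \right)} = \sqrt{n + \left(-1 + n\right)} = \sqrt{-1 + 2 n}$)
$- \frac{178}{-87} + L{\left(-11 \right)} = - \frac{178}{-87} + \sqrt{-1 + 2 \left(-11\right)} = \left(-178\right) \left(- \frac{1}{87}\right) + \sqrt{-1 - 22} = \frac{178}{87} + \sqrt{-23} = \frac{178}{87} + i \sqrt{23}$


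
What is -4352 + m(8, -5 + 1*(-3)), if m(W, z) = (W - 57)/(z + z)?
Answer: -69583/16 ≈ -4348.9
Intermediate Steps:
m(W, z) = (-57 + W)/(2*z) (m(W, z) = (-57 + W)/((2*z)) = (-57 + W)*(1/(2*z)) = (-57 + W)/(2*z))
-4352 + m(8, -5 + 1*(-3)) = -4352 + (-57 + 8)/(2*(-5 + 1*(-3))) = -4352 + (½)*(-49)/(-5 - 3) = -4352 + (½)*(-49)/(-8) = -4352 + (½)*(-⅛)*(-49) = -4352 + 49/16 = -69583/16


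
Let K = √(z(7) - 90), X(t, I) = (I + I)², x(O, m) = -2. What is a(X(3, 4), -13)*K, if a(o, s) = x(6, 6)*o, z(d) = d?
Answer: -128*I*√83 ≈ -1166.1*I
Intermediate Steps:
X(t, I) = 4*I² (X(t, I) = (2*I)² = 4*I²)
a(o, s) = -2*o
K = I*√83 (K = √(7 - 90) = √(-83) = I*√83 ≈ 9.1104*I)
a(X(3, 4), -13)*K = (-8*4²)*(I*√83) = (-8*16)*(I*√83) = (-2*64)*(I*√83) = -128*I*√83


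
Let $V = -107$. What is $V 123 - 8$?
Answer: $-13169$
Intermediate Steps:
$V 123 - 8 = \left(-107\right) 123 - 8 = -13161 - 8 = -13169$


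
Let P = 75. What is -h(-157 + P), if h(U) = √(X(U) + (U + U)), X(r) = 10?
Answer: -I*√154 ≈ -12.41*I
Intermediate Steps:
h(U) = √(10 + 2*U) (h(U) = √(10 + (U + U)) = √(10 + 2*U))
-h(-157 + P) = -√(10 + 2*(-157 + 75)) = -√(10 + 2*(-82)) = -√(10 - 164) = -√(-154) = -I*√154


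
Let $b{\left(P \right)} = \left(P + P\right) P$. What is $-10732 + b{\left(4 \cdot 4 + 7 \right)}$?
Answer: $-9674$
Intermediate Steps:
$b{\left(P \right)} = 2 P^{2}$ ($b{\left(P \right)} = 2 P P = 2 P^{2}$)
$-10732 + b{\left(4 \cdot 4 + 7 \right)} = -10732 + 2 \left(4 \cdot 4 + 7\right)^{2} = -10732 + 2 \left(16 + 7\right)^{2} = -10732 + 2 \cdot 23^{2} = -10732 + 2 \cdot 529 = -10732 + 1058 = -9674$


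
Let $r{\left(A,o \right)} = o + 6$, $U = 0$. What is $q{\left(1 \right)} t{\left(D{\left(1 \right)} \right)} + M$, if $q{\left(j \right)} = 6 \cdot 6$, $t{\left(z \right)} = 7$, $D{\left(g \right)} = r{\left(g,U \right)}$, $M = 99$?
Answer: $351$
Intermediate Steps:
$r{\left(A,o \right)} = 6 + o$
$D{\left(g \right)} = 6$ ($D{\left(g \right)} = 6 + 0 = 6$)
$q{\left(j \right)} = 36$
$q{\left(1 \right)} t{\left(D{\left(1 \right)} \right)} + M = 36 \cdot 7 + 99 = 252 + 99 = 351$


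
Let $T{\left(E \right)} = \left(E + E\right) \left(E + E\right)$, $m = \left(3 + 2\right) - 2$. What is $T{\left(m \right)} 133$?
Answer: $4788$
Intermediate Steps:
$m = 3$ ($m = 5 - 2 = 3$)
$T{\left(E \right)} = 4 E^{2}$ ($T{\left(E \right)} = 2 E 2 E = 4 E^{2}$)
$T{\left(m \right)} 133 = 4 \cdot 3^{2} \cdot 133 = 4 \cdot 9 \cdot 133 = 36 \cdot 133 = 4788$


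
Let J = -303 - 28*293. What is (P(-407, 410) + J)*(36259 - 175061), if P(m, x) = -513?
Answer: 1251994040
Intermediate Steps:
J = -8507 (J = -303 - 8204 = -8507)
(P(-407, 410) + J)*(36259 - 175061) = (-513 - 8507)*(36259 - 175061) = -9020*(-138802) = 1251994040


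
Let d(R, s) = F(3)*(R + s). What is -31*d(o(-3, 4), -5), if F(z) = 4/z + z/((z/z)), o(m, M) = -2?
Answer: 2821/3 ≈ 940.33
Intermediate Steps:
F(z) = z + 4/z (F(z) = 4/z + z/1 = 4/z + z*1 = 4/z + z = z + 4/z)
d(R, s) = 13*R/3 + 13*s/3 (d(R, s) = (3 + 4/3)*(R + s) = 13*(R + s)/3 = 13*R/3 + 13*s/3)
-31*d(o(-3, 4), -5) = -31*((13/3)*(-2) + (13/3)*(-5)) = -31*(-26/3 - 65/3) = -31*(-91/3) = 2821/3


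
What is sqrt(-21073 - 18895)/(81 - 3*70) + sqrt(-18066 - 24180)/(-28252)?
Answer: I*(-113008*sqrt(2498) - 387*sqrt(4694))/3644508 ≈ -1.557*I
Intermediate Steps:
sqrt(-21073 - 18895)/(81 - 3*70) + sqrt(-18066 - 24180)/(-28252) = sqrt(-39968)/(81 - 210) + sqrt(-42246)*(-1/28252) = (4*I*sqrt(2498))/(-129) + (3*I*sqrt(4694))*(-1/28252) = (4*I*sqrt(2498))*(-1/129) - 3*I*sqrt(4694)/28252 = -4*I*sqrt(2498)/129 - 3*I*sqrt(4694)/28252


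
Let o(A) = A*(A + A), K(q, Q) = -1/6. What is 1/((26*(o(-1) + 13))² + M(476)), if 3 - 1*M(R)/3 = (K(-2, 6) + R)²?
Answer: -12/6325717 ≈ -1.8970e-6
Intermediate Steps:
K(q, Q) = -⅙ (K(q, Q) = -1*⅙ = -⅙)
o(A) = 2*A² (o(A) = A*(2*A) = 2*A²)
M(R) = 9 - 3*(-⅙ + R)²
1/((26*(o(-1) + 13))² + M(476)) = 1/((26*(2*(-1)² + 13))² + (9 - (-1 + 6*476)²/12)) = 1/((26*(2*1 + 13))² + (9 - (-1 + 2856)²/12)) = 1/((26*(2 + 13))² + (9 - 1/12*2855²)) = 1/((26*15)² + (9 - 1/12*8151025)) = 1/(390² + (9 - 8151025/12)) = 1/(152100 - 8150917/12) = 1/(-6325717/12) = -12/6325717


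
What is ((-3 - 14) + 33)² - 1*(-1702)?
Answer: 1958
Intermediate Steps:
((-3 - 14) + 33)² - 1*(-1702) = (-17 + 33)² + 1702 = 16² + 1702 = 256 + 1702 = 1958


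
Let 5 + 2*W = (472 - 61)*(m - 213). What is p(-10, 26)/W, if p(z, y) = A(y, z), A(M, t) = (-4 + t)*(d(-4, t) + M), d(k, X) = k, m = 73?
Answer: 616/57545 ≈ 0.010705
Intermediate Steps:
W = -57545/2 (W = -5/2 + ((472 - 61)*(73 - 213))/2 = -5/2 + (411*(-140))/2 = -5/2 + (1/2)*(-57540) = -5/2 - 28770 = -57545/2 ≈ -28773.)
A(M, t) = (-4 + M)*(-4 + t) (A(M, t) = (-4 + t)*(-4 + M) = (-4 + M)*(-4 + t))
p(z, y) = 16 - 4*y - 4*z + y*z
p(-10, 26)/W = (16 - 4*26 - 4*(-10) + 26*(-10))/(-57545/2) = (16 - 104 + 40 - 260)*(-2/57545) = -308*(-2/57545) = 616/57545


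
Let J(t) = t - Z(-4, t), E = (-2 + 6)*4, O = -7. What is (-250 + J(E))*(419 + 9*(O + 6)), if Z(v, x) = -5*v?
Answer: -104140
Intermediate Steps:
E = 16 (E = 4*4 = 16)
J(t) = -20 + t (J(t) = t - (-5)*(-4) = t - 1*20 = t - 20 = -20 + t)
(-250 + J(E))*(419 + 9*(O + 6)) = (-250 + (-20 + 16))*(419 + 9*(-7 + 6)) = (-250 - 4)*(419 + 9*(-1)) = -254*(419 - 9) = -254*410 = -104140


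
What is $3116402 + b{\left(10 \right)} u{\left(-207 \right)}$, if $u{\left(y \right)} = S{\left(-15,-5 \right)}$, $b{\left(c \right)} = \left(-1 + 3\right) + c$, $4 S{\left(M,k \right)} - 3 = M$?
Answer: $3116366$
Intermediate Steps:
$S{\left(M,k \right)} = \frac{3}{4} + \frac{M}{4}$
$b{\left(c \right)} = 2 + c$
$u{\left(y \right)} = -3$ ($u{\left(y \right)} = \frac{3}{4} + \frac{1}{4} \left(-15\right) = \frac{3}{4} - \frac{15}{4} = -3$)
$3116402 + b{\left(10 \right)} u{\left(-207 \right)} = 3116402 + \left(2 + 10\right) \left(-3\right) = 3116402 + 12 \left(-3\right) = 3116402 - 36 = 3116366$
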